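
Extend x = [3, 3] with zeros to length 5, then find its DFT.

Original 2-point DFT: [6, 0]
Zero-padded 5-point DFT provides frequency interpolation.

DFT_5([x, 0, ...]) = [6, 3.9271-2.8532i, 0.5729-1.7634i, 0.5729+1.7634i, 3.9271+2.8532i]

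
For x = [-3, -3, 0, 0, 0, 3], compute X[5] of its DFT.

X[5] = Σ(n=0 to 5) x[n] · ω_6^(5n) where ω_6 = e^(-2πi/6)
= (-3)·ω_6^0 + (-3)·ω_6^5 + (0)·ω_6^10 + (0)·ω_6^15 + (0)·ω_6^20 + (3)·ω_6^25

X[5] = -3.0000-5.1962i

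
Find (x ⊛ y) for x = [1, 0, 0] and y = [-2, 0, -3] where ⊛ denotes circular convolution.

(x ⊛ y)[n] = Σ(m=0 to 2) x[m] · y[(n-m) mod 3]

Computing each output sample:
(x ⊛ y)[0] = -2
(x ⊛ y)[1] = 0
(x ⊛ y)[2] = -3

x ⊛ y = [-2, 0, -3]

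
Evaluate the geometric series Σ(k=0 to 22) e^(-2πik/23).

Sum of all nth roots of unity equals 0 for n > 1 (geometric series with r ≠ 1).

0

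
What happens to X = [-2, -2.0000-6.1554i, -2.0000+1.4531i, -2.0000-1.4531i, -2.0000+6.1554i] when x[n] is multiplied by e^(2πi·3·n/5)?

Modulation property: DFT(ω_5^(-3n)·x[n]) = X[(k-3) mod 5], so circularly shift X by 3 positions.

X[k-3] = [-2.0000+1.4531i, -2.0000-1.4531i, -2.0000+6.1554i, -2, -2.0000-6.1554i]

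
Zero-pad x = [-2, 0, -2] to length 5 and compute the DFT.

Original 3-point DFT: [-4, -1.0000-1.7321i, -1.0000+1.7321i]
Zero-padded 5-point DFT provides frequency interpolation.

DFT_5([x, 0, ...]) = [-4, -0.3820+1.1756i, -2.6180-1.9021i, -2.6180+1.9021i, -0.3820-1.1756i]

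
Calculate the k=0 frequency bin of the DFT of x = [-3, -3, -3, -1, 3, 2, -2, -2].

X[0] = Σ(n=0 to 7) x[n] · ω_8^0 = Σ x[n]
= (-3) + (-3) + (-3) + (-1) + (3) + (2) + (-2) + (-2)

X[0] = -9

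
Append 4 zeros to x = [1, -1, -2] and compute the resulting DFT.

Original 3-point DFT: [-2, 2.5000-0.8660i, 2.5000+0.8660i]
Zero-padded 7-point DFT provides frequency interpolation.

DFT_7([x, 0, ...]) = [-2, 0.8216+2.7317i, 3.0245+0.1072i, 0.6540-1.1298i, 0.6540+1.1298i, 3.0245-0.1072i, 0.8216-2.7317i]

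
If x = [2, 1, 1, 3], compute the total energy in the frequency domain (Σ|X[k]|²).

Parseval: Σ|x[n]|² = (1/N)Σ|X[k]|², so Σ|X[k]|² = N·Σ|x[n]|² = 4·15.0000

Σ|X[k]|² = N·Σ|x[n]|² = 4·15.0000 = 60.0000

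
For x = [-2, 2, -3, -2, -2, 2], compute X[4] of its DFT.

X[4] = Σ(n=0 to 5) x[n] · ω_6^(4n) where ω_6 = e^(-2πi/6)
= (-2)·ω_6^0 + (2)·ω_6^4 + (-3)·ω_6^8 + (-2)·ω_6^12 + (-2)·ω_6^16 + (2)·ω_6^20

X[4] = -3.5000+0.8660i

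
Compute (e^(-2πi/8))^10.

Since ω_8^8 = 1, powers reduce modulo 8.
10 mod 8 = 2
So ω_8^10 = ω_8^2 = e^(-2πi·2/8)

ω_8^10 = ω_8^2 = -1i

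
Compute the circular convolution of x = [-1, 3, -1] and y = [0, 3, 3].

(x ⊛ y)[n] = Σ(m=0 to 2) x[m] · y[(n-m) mod 3]

Computing each output sample:
(x ⊛ y)[0] = 6
(x ⊛ y)[1] = -6
(x ⊛ y)[2] = 6

x ⊛ y = [6, -6, 6]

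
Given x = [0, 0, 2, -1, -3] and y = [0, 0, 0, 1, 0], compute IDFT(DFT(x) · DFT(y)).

(x ⊛ y)[n] = Σ(m=0 to 4) x[m] · y[(n-m) mod 5]

Computing each output sample:
(x ⊛ y)[0] = 2
(x ⊛ y)[1] = -1
(x ⊛ y)[2] = -3
(x ⊛ y)[3] = 0
(x ⊛ y)[4] = 0

x ⊛ y = [2, -1, -3, 0, 0]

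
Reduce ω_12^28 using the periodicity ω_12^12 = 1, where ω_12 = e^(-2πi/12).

Since ω_12^12 = 1, powers reduce modulo 12.
28 mod 12 = 4
So ω_12^28 = ω_12^4 = e^(-2πi·4/12)

ω_12^28 = ω_12^4 = -0.5000-0.8660i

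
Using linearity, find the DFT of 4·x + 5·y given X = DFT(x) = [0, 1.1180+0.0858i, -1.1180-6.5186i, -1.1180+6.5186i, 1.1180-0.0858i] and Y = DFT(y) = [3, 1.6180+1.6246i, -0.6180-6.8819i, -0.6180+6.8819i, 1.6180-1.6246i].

By linearity: DFT(4x + 5y) = 4·DFT(x) + 5·DFT(y)
= 4·[0, 1.1180+0.0858i, -1.1180-6.5186i, -1.1180+6.5186i, 1.1180-0.0858i] + 5·[3, 1.6180+1.6246i, -0.6180-6.8819i, -0.6180+6.8819i, 1.6180-1.6246i]

Computing element-wise:
Z[0] = 4·(0) + 5·(3) = 15
Z[1] = 4·(1.1180+0.0858i) + 5·(1.6180+1.6246i) = 12.5620+8.4662i
Z[2] = 4·(-1.1180-6.5186i) + 5·(-0.6180-6.8819i) = -7.5620-60.4839i
Z[3] = 4·(-1.1180+6.5186i) + 5·(-0.6180+6.8819i) = -7.5620+60.4839i
Z[4] = 4·(1.1180-0.0858i) + 5·(1.6180-1.6246i) = 12.5620-8.4662i

DFT(4x + 5y) = 4·X + 5·Y = [15, 12.5620+8.4662i, -7.5620-60.4839i, -7.5620+60.4839i, 12.5620-8.4662i]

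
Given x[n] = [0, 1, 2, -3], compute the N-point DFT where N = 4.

X[k] = Σ(n=0 to 3) x[n] · ω_4^(nk)
where ω_4 = e^(-2πi/4)

Computing each X[k]:
X[0] = 0
X[1] = -2-4i
X[2] = 4
X[3] = -2+4i

X = [0, -2-4i, 4, -2+4i]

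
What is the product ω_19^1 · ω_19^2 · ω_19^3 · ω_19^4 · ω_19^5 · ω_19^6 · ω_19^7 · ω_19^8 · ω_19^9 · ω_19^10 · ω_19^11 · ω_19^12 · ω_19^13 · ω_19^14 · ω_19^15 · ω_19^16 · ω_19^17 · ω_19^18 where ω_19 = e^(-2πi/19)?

The primitive 19th roots of unity are ω_19^k for k coprime to 19: k ∈ {1, 2, 3, 4, 5, 6, 7, 8, 9, 10, 11, 12, 13, 14, 15, 16, 17, 18}
Their product equals the constant term of the cyclotomic polynomial Φ_19(x) up to sign.
For n ≥ 3, the product of all primitive nth roots of unity is 1. (For n=1 it is 1; for n=2 it is -1.)

1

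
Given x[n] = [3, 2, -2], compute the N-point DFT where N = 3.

X[k] = Σ(n=0 to 2) x[n] · ω_3^(nk)
where ω_3 = e^(-2πi/3)

Computing each X[k]:
X[0] = 3
X[1] = 3.0000-3.4641i
X[2] = 3.0000+3.4641i

X = [3, 3.0000-3.4641i, 3.0000+3.4641i]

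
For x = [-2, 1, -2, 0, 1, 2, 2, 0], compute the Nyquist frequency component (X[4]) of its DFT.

X[4] = Σ(n=0 to 7) x[n] · ω_8^(4n) where ω_8 = e^(-2πi/8)
= (-2)·ω_8^0 + (1)·ω_8^4 + (-2)·ω_8^8 + (0)·ω_8^12 + (1)·ω_8^16 + (2)·ω_8^20 + (2)·ω_8^24 + (0)·ω_8^28

X[4] = -4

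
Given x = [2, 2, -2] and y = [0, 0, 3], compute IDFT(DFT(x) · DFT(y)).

(x ⊛ y)[n] = Σ(m=0 to 2) x[m] · y[(n-m) mod 3]

Computing each output sample:
(x ⊛ y)[0] = 6
(x ⊛ y)[1] = -6
(x ⊛ y)[2] = 6

x ⊛ y = [6, -6, 6]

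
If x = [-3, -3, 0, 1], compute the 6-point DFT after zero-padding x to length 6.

Original 4-point DFT: [-5, -3+4i, -1, -3-4i]
Zero-padded 6-point DFT provides frequency interpolation.

DFT_6([x, 0, ...]) = [-5, -5.5000+2.5981i, -0.5000+2.5981i, -1, -0.5000-2.5981i, -5.5000-2.5981i]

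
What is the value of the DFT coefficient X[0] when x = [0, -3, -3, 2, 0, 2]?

X[0] = Σ(n=0 to 5) x[n] · ω_6^0 = Σ x[n]
= (0) + (-3) + (-3) + (2) + (0) + (2)

X[0] = -2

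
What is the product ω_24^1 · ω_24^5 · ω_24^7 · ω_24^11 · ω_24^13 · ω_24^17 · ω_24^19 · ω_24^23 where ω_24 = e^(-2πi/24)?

The primitive 24th roots of unity are ω_24^k for k coprime to 24: k ∈ {1, 5, 7, 11, 13, 17, 19, 23}
Their product equals the constant term of the cyclotomic polynomial Φ_24(x) up to sign.
For n ≥ 3, the product of all primitive nth roots of unity is 1. (For n=1 it is 1; for n=2 it is -1.)

1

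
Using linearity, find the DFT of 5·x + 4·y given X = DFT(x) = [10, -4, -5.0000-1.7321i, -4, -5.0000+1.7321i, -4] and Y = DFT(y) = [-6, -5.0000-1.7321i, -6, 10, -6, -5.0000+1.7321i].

By linearity: DFT(5x + 4y) = 5·DFT(x) + 4·DFT(y)
= 5·[10, -4, -5.0000-1.7321i, -4, -5.0000+1.7321i, -4] + 4·[-6, -5.0000-1.7321i, -6, 10, -6, -5.0000+1.7321i]

Computing element-wise:
Z[0] = 5·(10) + 4·(-6) = 26
Z[1] = 5·(-4) + 4·(-5.0000-1.7321i) = -40.0000-6.9284i
Z[2] = 5·(-5.0000-1.7321i) + 4·(-6) = -49.0000-8.6605i
Z[3] = 5·(-4) + 4·(10) = 20
Z[4] = 5·(-5.0000+1.7321i) + 4·(-6) = -49.0000+8.6605i
Z[5] = 5·(-4) + 4·(-5.0000+1.7321i) = -40.0000+6.9284i

DFT(5x + 4y) = 5·X + 4·Y = [26, -40.0000-6.9284i, -49.0000-8.6605i, 20, -49.0000+8.6605i, -40.0000+6.9284i]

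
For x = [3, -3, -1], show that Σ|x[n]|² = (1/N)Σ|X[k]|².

Time domain:
Σ|x[n]|² = |3|² + |-3|² + |-1|² = 19.0000

Frequency domain:
(1/3)Σ|X[k]|² = (1/3)(|-1|² + |5.0000+1.7321i|² + |5.0000-1.7321i|²) = (1/3)·57.0000 = 19.0000

Both sides agree, confirming Parseval's theorem.

Σ|x[n]|² = (1/N)Σ|X[k]|² = 19.0000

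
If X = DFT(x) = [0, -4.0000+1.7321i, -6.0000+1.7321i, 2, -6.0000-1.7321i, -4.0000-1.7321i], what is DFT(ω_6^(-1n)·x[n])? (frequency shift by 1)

Modulation property: DFT(ω_6^(-1n)·x[n]) = X[(k-1) mod 6], so circularly shift X by 1 positions.

X[k-1] = [-4.0000-1.7321i, 0, -4.0000+1.7321i, -6.0000+1.7321i, 2, -6.0000-1.7321i]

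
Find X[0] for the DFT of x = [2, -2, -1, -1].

X[0] = Σ(n=0 to 3) x[n] · ω_4^0 = Σ x[n]
= (2) + (-2) + (-1) + (-1)

X[0] = -2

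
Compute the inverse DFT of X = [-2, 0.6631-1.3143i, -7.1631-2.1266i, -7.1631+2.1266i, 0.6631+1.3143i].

x[n] = (1/5) Σ(k=0 to 4) X[k] · e^(2πikn/5)

Computing each x[n]:
x[0] = -3
x[1] = 3
x[2] = -2
x[3] = -1
x[4] = 1

x = [-3, 3, -2, -1, 1]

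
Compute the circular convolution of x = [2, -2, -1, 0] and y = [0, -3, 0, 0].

(x ⊛ y)[n] = Σ(m=0 to 3) x[m] · y[(n-m) mod 4]

Computing each output sample:
(x ⊛ y)[0] = 0
(x ⊛ y)[1] = -6
(x ⊛ y)[2] = 6
(x ⊛ y)[3] = 3

x ⊛ y = [0, -6, 6, 3]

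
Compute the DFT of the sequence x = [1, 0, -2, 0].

X[k] = Σ(n=0 to 3) x[n] · ω_4^(nk)
where ω_4 = e^(-2πi/4)

Computing each X[k]:
X[0] = -1
X[1] = 3
X[2] = -1
X[3] = 3

X = [-1, 3, -1, 3]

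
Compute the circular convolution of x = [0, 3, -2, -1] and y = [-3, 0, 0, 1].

(x ⊛ y)[n] = Σ(m=0 to 3) x[m] · y[(n-m) mod 4]

Computing each output sample:
(x ⊛ y)[0] = 3
(x ⊛ y)[1] = -11
(x ⊛ y)[2] = 5
(x ⊛ y)[3] = 3

x ⊛ y = [3, -11, 5, 3]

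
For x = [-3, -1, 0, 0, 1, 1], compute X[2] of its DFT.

X[2] = Σ(n=0 to 5) x[n] · ω_6^(2n) where ω_6 = e^(-2πi/6)
= (-3)·ω_6^0 + (-1)·ω_6^2 + (0)·ω_6^4 + (0)·ω_6^6 + (1)·ω_6^8 + (1)·ω_6^10

X[2] = -3.5000+0.8660i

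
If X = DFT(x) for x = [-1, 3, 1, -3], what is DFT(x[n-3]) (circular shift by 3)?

Time shift by 3: X_shifted[k] = ω_4^(3k) · X[k]
Shifted x = [3, 1, -3, -1]

DFT(x[n-3]) = [0, 6-2i, 0, 6+2i]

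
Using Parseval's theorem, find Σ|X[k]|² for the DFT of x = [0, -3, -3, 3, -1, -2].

Parseval: Σ|x[n]|² = (1/N)Σ|X[k]|², so Σ|X[k]|² = N·Σ|x[n]|² = 6·32.0000

Σ|X[k]|² = N·Σ|x[n]|² = 6·32.0000 = 192.0000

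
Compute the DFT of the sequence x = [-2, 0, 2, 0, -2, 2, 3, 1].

X[k] = Σ(n=0 to 7) x[n] · ω_8^(nk)
where ω_8 = e^(-2πi/8)

Computing each X[k]:
X[0] = 4
X[1] = -0.7071+3.1213i
X[2] = -9-1i
X[3] = 0.7071+1.1213i
X[4] = -2
X[5] = 0.7071-1.1213i
X[6] = -9+1i
X[7] = -0.7071-3.1213i

X = [4, -0.7071+3.1213i, -9-1i, 0.7071+1.1213i, -2, 0.7071-1.1213i, -9+1i, -0.7071-3.1213i]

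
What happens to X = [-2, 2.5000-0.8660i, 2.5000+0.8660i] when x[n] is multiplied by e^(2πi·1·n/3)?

Modulation property: DFT(ω_3^(-1n)·x[n]) = X[(k-1) mod 3], so circularly shift X by 1 positions.

X[k-1] = [2.5000+0.8660i, -2, 2.5000-0.8660i]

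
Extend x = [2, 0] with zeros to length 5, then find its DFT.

Original 2-point DFT: [2, 2]
Zero-padded 5-point DFT provides frequency interpolation.

DFT_5([x, 0, ...]) = [2, 2, 2, 2, 2]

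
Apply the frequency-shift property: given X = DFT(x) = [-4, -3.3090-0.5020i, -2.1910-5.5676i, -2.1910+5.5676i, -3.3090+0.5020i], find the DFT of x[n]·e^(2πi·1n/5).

Modulation property: DFT(ω_5^(-1n)·x[n]) = X[(k-1) mod 5], so circularly shift X by 1 positions.

X[k-1] = [-3.3090+0.5020i, -4, -3.3090-0.5020i, -2.1910-5.5676i, -2.1910+5.5676i]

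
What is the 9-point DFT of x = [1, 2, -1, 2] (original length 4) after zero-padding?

Original 4-point DFT: [4, 2, -4, 2]
Zero-padded 9-point DFT provides frequency interpolation.

DFT_9([x, 0, ...]) = [4, 1.3584-2.0328i, 1.2870+0.1045i, 2.5000-2.5981i, -2.6454-3.0589i, -2.6454+3.0589i, 2.5000+2.5981i, 1.2870-0.1045i, 1.3584+2.0328i]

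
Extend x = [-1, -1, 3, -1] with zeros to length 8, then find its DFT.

Original 4-point DFT: [0, -4, 4, -4]
Zero-padded 8-point DFT provides frequency interpolation.

DFT_8([x, 0, ...]) = [0, -1.0000-1.5858i, -4, -1.0000+4.4142i, 4, -1.0000-4.4142i, -4, -1.0000+1.5858i]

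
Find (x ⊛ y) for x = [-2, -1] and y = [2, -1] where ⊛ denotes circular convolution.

(x ⊛ y)[n] = Σ(m=0 to 1) x[m] · y[(n-m) mod 2]

Computing each output sample:
(x ⊛ y)[0] = -3
(x ⊛ y)[1] = 0

x ⊛ y = [-3, 0]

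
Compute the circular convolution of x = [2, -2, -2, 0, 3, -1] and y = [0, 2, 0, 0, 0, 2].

(x ⊛ y)[n] = Σ(m=0 to 5) x[m] · y[(n-m) mod 6]

Computing each output sample:
(x ⊛ y)[0] = -6
(x ⊛ y)[1] = 0
(x ⊛ y)[2] = -4
(x ⊛ y)[3] = 2
(x ⊛ y)[4] = -2
(x ⊛ y)[5] = 10

x ⊛ y = [-6, 0, -4, 2, -2, 10]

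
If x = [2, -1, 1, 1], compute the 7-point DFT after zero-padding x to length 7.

Original 4-point DFT: [3, 1+2i, 3, 1-2i]
Zero-padded 7-point DFT provides frequency interpolation.

DFT_7([x, 0, ...]) = [3, 0.2530-0.6270i, 1.9450+2.1906i, 3.3019+0.2408i, 3.3019-0.2408i, 1.9450-2.1906i, 0.2530+0.6270i]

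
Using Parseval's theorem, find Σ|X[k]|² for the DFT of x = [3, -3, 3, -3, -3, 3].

Parseval: Σ|x[n]|² = (1/N)Σ|X[k]|², so Σ|X[k]|² = N·Σ|x[n]|² = 6·54.0000

Σ|X[k]|² = N·Σ|x[n]|² = 6·54.0000 = 324.0000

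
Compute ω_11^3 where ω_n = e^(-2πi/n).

ω_11^3 = e^(-2πi·3/11)
= cos(-2π·3/11) + i·sin(-2π·3/11)
= cos(-6π/11) + i·sin(-6π/11)

ω_11^3 = cos(-6π/11) + i·sin(-6π/11) = -0.1423-0.9898i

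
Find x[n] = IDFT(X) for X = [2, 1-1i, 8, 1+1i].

x[n] = (1/4) Σ(k=0 to 3) X[k] · e^(2πikn/4)

Computing each x[n]:
x[0] = 3
x[1] = -1
x[2] = 2
x[3] = -2

x = [3, -1, 2, -2]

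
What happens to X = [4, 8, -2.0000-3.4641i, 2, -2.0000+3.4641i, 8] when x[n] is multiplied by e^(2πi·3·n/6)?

Modulation property: DFT(ω_6^(-3n)·x[n]) = X[(k-3) mod 6], so circularly shift X by 3 positions.

X[k-3] = [2, -2.0000+3.4641i, 8, 4, 8, -2.0000-3.4641i]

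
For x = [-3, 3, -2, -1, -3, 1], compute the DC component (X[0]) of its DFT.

X[0] = Σ(n=0 to 5) x[n] · ω_6^0 = Σ x[n]
= (-3) + (3) + (-2) + (-1) + (-3) + (1)

X[0] = -5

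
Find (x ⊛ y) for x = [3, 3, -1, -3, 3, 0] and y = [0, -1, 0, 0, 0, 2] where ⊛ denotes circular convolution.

(x ⊛ y)[n] = Σ(m=0 to 5) x[m] · y[(n-m) mod 6]

Computing each output sample:
(x ⊛ y)[0] = 6
(x ⊛ y)[1] = -5
(x ⊛ y)[2] = -9
(x ⊛ y)[3] = 7
(x ⊛ y)[4] = 3
(x ⊛ y)[5] = 3

x ⊛ y = [6, -5, -9, 7, 3, 3]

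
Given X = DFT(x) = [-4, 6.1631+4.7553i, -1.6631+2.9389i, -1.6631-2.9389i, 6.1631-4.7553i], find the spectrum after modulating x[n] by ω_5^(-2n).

Modulation property: DFT(ω_5^(-2n)·x[n]) = X[(k-2) mod 5], so circularly shift X by 2 positions.

X[k-2] = [-1.6631-2.9389i, 6.1631-4.7553i, -4, 6.1631+4.7553i, -1.6631+2.9389i]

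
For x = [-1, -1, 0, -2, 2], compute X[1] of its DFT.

X[1] = Σ(n=0 to 4) x[n] · ω_5^(1n) where ω_5 = e^(-2πi/5)
= (-1)·ω_5^0 + (-1)·ω_5^1 + (0)·ω_5^2 + (-2)·ω_5^3 + (2)·ω_5^4

X[1] = 0.9271+1.6776i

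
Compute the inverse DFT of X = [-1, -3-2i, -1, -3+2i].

x[n] = (1/4) Σ(k=0 to 3) X[k] · e^(2πikn/4)

Computing each x[n]:
x[0] = -2
x[1] = 1
x[2] = 1
x[3] = -1

x = [-2, 1, 1, -1]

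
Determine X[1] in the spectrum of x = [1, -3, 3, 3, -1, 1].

X[1] = Σ(n=0 to 5) x[n] · ω_6^(1n) where ω_6 = e^(-2πi/6)
= (1)·ω_6^0 + (-3)·ω_6^1 + (3)·ω_6^2 + (3)·ω_6^3 + (-1)·ω_6^4 + (1)·ω_6^5

X[1] = -4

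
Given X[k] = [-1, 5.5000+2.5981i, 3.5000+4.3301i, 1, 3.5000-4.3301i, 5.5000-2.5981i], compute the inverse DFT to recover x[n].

x[n] = (1/6) Σ(k=0 to 5) X[k] · e^(2πikn/6)

Computing each x[n]:
x[0] = 3
x[1] = -2
x[2] = -1
x[3] = -1
x[4] = -2
x[5] = 2

x = [3, -2, -1, -1, -2, 2]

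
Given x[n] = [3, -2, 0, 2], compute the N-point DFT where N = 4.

X[k] = Σ(n=0 to 3) x[n] · ω_4^(nk)
where ω_4 = e^(-2πi/4)

Computing each X[k]:
X[0] = 3
X[1] = 3+4i
X[2] = 3
X[3] = 3-4i

X = [3, 3+4i, 3, 3-4i]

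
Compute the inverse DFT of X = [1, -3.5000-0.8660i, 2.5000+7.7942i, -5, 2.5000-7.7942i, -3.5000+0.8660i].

x[n] = (1/6) Σ(k=0 to 5) X[k] · e^(2πikn/6)

Computing each x[n]:
x[0] = -1
x[1] = -2
x[2] = 2
x[3] = 3
x[4] = -3
x[5] = 2

x = [-1, -2, 2, 3, -3, 2]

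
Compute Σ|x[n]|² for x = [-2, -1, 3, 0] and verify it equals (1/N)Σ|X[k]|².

Time domain:
Σ|x[n]|² = |-2|² + |-1|² + |3|² + |0|² = 14.0000

Frequency domain:
(1/4)Σ|X[k]|² = (1/4)(|0|² + |-5+1i|² + |2|² + |-5-1i|²) = (1/4)·56.0000 = 14.0000

Both sides agree, confirming Parseval's theorem.

Σ|x[n]|² = (1/N)Σ|X[k]|² = 14.0000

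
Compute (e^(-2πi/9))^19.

Since ω_9^9 = 1, powers reduce modulo 9.
19 mod 9 = 1
So ω_9^19 = ω_9^1 = e^(-2πi·1/9)

ω_9^19 = ω_9^1 = 0.7660-0.6428i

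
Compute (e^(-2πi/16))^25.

Since ω_16^16 = 1, powers reduce modulo 16.
25 mod 16 = 9
So ω_16^25 = ω_16^9 = e^(-2πi·9/16)

ω_16^25 = ω_16^9 = -0.9239+0.3827i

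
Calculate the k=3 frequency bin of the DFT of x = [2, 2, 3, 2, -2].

X[3] = Σ(n=0 to 4) x[n] · ω_5^(3n) where ω_5 = e^(-2πi/5)
= (2)·ω_5^0 + (2)·ω_5^3 + (3)·ω_5^6 + (2)·ω_5^9 + (-2)·ω_5^12

X[3] = 3.5451+1.4001i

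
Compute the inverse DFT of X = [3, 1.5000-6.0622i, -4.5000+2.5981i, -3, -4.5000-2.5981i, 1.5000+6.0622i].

x[n] = (1/6) Σ(k=0 to 5) X[k] · e^(2πikn/6)

Computing each x[n]:
x[0] = -1
x[1] = 3
x[2] = 3
x[3] = -1
x[4] = -2
x[5] = 1

x = [-1, 3, 3, -1, -2, 1]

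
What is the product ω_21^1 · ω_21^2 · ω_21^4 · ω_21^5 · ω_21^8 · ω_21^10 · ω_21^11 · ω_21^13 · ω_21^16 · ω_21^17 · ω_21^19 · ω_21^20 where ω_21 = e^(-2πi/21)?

The primitive 21st roots of unity are ω_21^k for k coprime to 21: k ∈ {1, 2, 4, 5, 8, 10, 11, 13, 16, 17, 19, 20}
Their product equals the constant term of the cyclotomic polynomial Φ_21(x) up to sign.
For n ≥ 3, the product of all primitive nth roots of unity is 1. (For n=1 it is 1; for n=2 it is -1.)

1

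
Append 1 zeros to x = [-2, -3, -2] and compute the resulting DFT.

Original 3-point DFT: [-7, 0.5000+0.8660i, 0.5000-0.8660i]
Zero-padded 4-point DFT provides frequency interpolation.

DFT_4([x, 0, ...]) = [-7, 3i, -1, -3i]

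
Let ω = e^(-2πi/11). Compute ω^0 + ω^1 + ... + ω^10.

Sum of all nth roots of unity equals 0 for n > 1 (geometric series with r ≠ 1).

0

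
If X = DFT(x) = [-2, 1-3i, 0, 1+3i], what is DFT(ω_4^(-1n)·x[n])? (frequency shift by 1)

Modulation property: DFT(ω_4^(-1n)·x[n]) = X[(k-1) mod 4], so circularly shift X by 1 positions.

X[k-1] = [1+3i, -2, 1-3i, 0]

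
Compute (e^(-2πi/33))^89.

Since ω_33^33 = 1, powers reduce modulo 33.
89 mod 33 = 23
So ω_33^89 = ω_33^23 = e^(-2πi·23/33)

ω_33^89 = ω_33^23 = -0.3271+0.9450i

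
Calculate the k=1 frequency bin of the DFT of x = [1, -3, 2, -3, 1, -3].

X[1] = Σ(n=0 to 5) x[n] · ω_6^(1n) where ω_6 = e^(-2πi/6)
= (1)·ω_6^0 + (-3)·ω_6^1 + (2)·ω_6^2 + (-3)·ω_6^3 + (1)·ω_6^4 + (-3)·ω_6^5

X[1] = -0.5000-0.8660i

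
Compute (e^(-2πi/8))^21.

Since ω_8^8 = 1, powers reduce modulo 8.
21 mod 8 = 5
So ω_8^21 = ω_8^5 = e^(-2πi·5/8)

ω_8^21 = ω_8^5 = -0.7071+0.7071i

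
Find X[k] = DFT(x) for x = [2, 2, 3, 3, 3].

X[k] = Σ(n=0 to 4) x[n] · ω_5^(nk)
where ω_5 = e^(-2πi/5)

Computing each X[k]:
X[0] = 13
X[1] = -1.3090+0.9511i
X[2] = -0.1910+0.5878i
X[3] = -0.1910-0.5878i
X[4] = -1.3090-0.9511i

X = [13, -1.3090+0.9511i, -0.1910+0.5878i, -0.1910-0.5878i, -1.3090-0.9511i]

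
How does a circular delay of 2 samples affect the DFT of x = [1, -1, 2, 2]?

Time shift by 2: X_shifted[k] = ω_4^(2k) · X[k]
Shifted x = [2, 2, 1, -1]

DFT(x[n-2]) = [4, 1-3i, 2, 1+3i]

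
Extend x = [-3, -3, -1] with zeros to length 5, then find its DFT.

Original 3-point DFT: [-7, -1.0000+1.7321i, -1.0000-1.7321i]
Zero-padded 5-point DFT provides frequency interpolation.

DFT_5([x, 0, ...]) = [-7, -3.1180+3.4410i, -0.8820+0.8123i, -0.8820-0.8123i, -3.1180-3.4410i]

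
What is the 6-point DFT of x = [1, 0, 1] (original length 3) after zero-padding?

Original 3-point DFT: [2, 0.5000+0.8660i, 0.5000-0.8660i]
Zero-padded 6-point DFT provides frequency interpolation.

DFT_6([x, 0, ...]) = [2, 0.5000-0.8660i, 0.5000+0.8660i, 2, 0.5000-0.8660i, 0.5000+0.8660i]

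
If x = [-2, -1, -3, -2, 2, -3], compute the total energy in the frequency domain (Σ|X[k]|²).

Parseval: Σ|x[n]|² = (1/N)Σ|X[k]|², so Σ|X[k]|² = N·Σ|x[n]|² = 6·31.0000

Σ|X[k]|² = N·Σ|x[n]|² = 6·31.0000 = 186.0000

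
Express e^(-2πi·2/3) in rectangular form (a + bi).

ω_3^2 = e^(-2πi·2/3)
= cos(-2π·2/3) + i·sin(-2π·2/3)
= cos(-4π/3) + i·sin(-4π/3)

ω_3^2 = cos(-4π/3) + i·sin(-4π/3) = -0.5000+0.8660i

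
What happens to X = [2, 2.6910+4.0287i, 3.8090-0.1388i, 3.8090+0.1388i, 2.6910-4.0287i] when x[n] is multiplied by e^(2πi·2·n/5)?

Modulation property: DFT(ω_5^(-2n)·x[n]) = X[(k-2) mod 5], so circularly shift X by 2 positions.

X[k-2] = [3.8090+0.1388i, 2.6910-4.0287i, 2, 2.6910+4.0287i, 3.8090-0.1388i]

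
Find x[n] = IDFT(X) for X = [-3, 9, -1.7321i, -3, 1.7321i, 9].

x[n] = (1/6) Σ(k=0 to 5) X[k] · e^(2πikn/6)

Computing each x[n]:
x[0] = 2
x[1] = 2
x[2] = -3
x[3] = -3
x[4] = -2
x[5] = 1

x = [2, 2, -3, -3, -2, 1]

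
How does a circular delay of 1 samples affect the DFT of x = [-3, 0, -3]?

Time shift by 1: X_shifted[k] = ω_3^(1k) · X[k]
Shifted x = [-3, -3, 0]

DFT(x[n-1]) = [-6, -1.5000+2.5981i, -1.5000-2.5981i]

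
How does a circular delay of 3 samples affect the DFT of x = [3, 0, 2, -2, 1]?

Time shift by 3: X_shifted[k] = ω_5^(3k) · X[k]
Shifted x = [2, -2, 1, 3, 0]

DFT(x[n-3]) = [4, -1.8541+3.0777i, 4.8541-0.7265i, 4.8541+0.7265i, -1.8541-3.0777i]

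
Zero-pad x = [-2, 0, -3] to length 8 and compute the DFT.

Original 3-point DFT: [-5, -0.5000-2.5981i, -0.5000+2.5981i]
Zero-padded 8-point DFT provides frequency interpolation.

DFT_8([x, 0, ...]) = [-5, -2+3i, 1, -2-3i, -5, -2+3i, 1, -2-3i]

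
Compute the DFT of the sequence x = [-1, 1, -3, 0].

X[k] = Σ(n=0 to 3) x[n] · ω_4^(nk)
where ω_4 = e^(-2πi/4)

Computing each X[k]:
X[0] = -3
X[1] = 2-1i
X[2] = -5
X[3] = 2+1i

X = [-3, 2-1i, -5, 2+1i]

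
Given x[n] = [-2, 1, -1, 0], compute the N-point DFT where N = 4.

X[k] = Σ(n=0 to 3) x[n] · ω_4^(nk)
where ω_4 = e^(-2πi/4)

Computing each X[k]:
X[0] = -2
X[1] = -1-1i
X[2] = -4
X[3] = -1+1i

X = [-2, -1-1i, -4, -1+1i]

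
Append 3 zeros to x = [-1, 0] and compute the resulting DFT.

Original 2-point DFT: [-1, -1]
Zero-padded 5-point DFT provides frequency interpolation.

DFT_5([x, 0, ...]) = [-1, -1, -1, -1, -1]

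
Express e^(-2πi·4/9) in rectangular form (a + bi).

ω_9^4 = e^(-2πi·4/9)
= cos(-2π·4/9) + i·sin(-2π·4/9)
= cos(-8π/9) + i·sin(-8π/9)

ω_9^4 = cos(-8π/9) + i·sin(-8π/9) = -0.9397-0.3420i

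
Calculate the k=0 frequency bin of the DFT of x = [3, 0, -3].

X[0] = Σ(n=0 to 2) x[n] · ω_3^0 = Σ x[n]
= (3) + (0) + (-3)

X[0] = 0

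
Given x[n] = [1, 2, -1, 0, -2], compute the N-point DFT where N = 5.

X[k] = Σ(n=0 to 4) x[n] · ω_5^(nk)
where ω_5 = e^(-2πi/5)

Computing each X[k]:
X[0] = 0
X[1] = 1.8090-3.2164i
X[2] = 0.6910-3.3022i
X[3] = 0.6910+3.3022i
X[4] = 1.8090+3.2164i

X = [0, 1.8090-3.2164i, 0.6910-3.3022i, 0.6910+3.3022i, 1.8090+3.2164i]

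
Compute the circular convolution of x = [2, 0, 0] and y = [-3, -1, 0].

(x ⊛ y)[n] = Σ(m=0 to 2) x[m] · y[(n-m) mod 3]

Computing each output sample:
(x ⊛ y)[0] = -6
(x ⊛ y)[1] = -2
(x ⊛ y)[2] = 0

x ⊛ y = [-6, -2, 0]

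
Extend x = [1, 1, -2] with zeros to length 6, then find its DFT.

Original 3-point DFT: [0, 1.5000-2.5981i, 1.5000+2.5981i]
Zero-padded 6-point DFT provides frequency interpolation.

DFT_6([x, 0, ...]) = [0, 2.5000+0.8660i, 1.5000-2.5981i, -2, 1.5000+2.5981i, 2.5000-0.8660i]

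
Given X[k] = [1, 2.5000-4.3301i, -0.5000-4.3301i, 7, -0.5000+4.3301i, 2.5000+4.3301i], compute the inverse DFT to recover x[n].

x[n] = (1/6) Σ(k=0 to 5) X[k] · e^(2πikn/6)

Computing each x[n]:
x[0] = 2
x[1] = 2
x[2] = 1
x[3] = -2
x[4] = 1
x[5] = -3

x = [2, 2, 1, -2, 1, -3]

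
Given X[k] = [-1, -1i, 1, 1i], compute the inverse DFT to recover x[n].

x[n] = (1/4) Σ(k=0 to 3) X[k] · e^(2πikn/4)

Computing each x[n]:
x[0] = 0
x[1] = 0
x[2] = 0
x[3] = -1

x = [0, 0, 0, -1]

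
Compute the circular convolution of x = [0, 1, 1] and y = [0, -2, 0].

(x ⊛ y)[n] = Σ(m=0 to 2) x[m] · y[(n-m) mod 3]

Computing each output sample:
(x ⊛ y)[0] = -2
(x ⊛ y)[1] = 0
(x ⊛ y)[2] = -2

x ⊛ y = [-2, 0, -2]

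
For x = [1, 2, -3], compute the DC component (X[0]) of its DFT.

X[0] = Σ(n=0 to 2) x[n] · ω_3^0 = Σ x[n]
= (1) + (2) + (-3)

X[0] = 0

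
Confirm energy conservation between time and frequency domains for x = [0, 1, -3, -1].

Time domain:
Σ|x[n]|² = |0|² + |1|² + |-3|² + |-1|² = 11.0000

Frequency domain:
(1/4)Σ|X[k]|² = (1/4)(|-3|² + |3-2i|² + |-3|² + |3+2i|²) = (1/4)·44.0000 = 11.0000

Both sides agree, confirming Parseval's theorem.

Σ|x[n]|² = (1/N)Σ|X[k]|² = 11.0000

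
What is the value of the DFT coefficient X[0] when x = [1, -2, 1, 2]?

X[0] = Σ(n=0 to 3) x[n] · ω_4^0 = Σ x[n]
= (1) + (-2) + (1) + (2)

X[0] = 2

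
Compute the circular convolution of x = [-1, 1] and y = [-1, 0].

(x ⊛ y)[n] = Σ(m=0 to 1) x[m] · y[(n-m) mod 2]

Computing each output sample:
(x ⊛ y)[0] = 1
(x ⊛ y)[1] = -1

x ⊛ y = [1, -1]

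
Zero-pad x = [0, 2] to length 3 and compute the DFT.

Original 2-point DFT: [2, -2]
Zero-padded 3-point DFT provides frequency interpolation.

DFT_3([x, 0, ...]) = [2, -1.0000-1.7321i, -1.0000+1.7321i]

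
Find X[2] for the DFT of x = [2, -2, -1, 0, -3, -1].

X[2] = Σ(n=0 to 5) x[n] · ω_6^(2n) where ω_6 = e^(-2πi/6)
= (2)·ω_6^0 + (-2)·ω_6^2 + (-1)·ω_6^4 + (0)·ω_6^6 + (-3)·ω_6^8 + (-1)·ω_6^10

X[2] = 5.5000+2.5981i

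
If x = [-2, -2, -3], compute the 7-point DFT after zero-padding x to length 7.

Original 3-point DFT: [-7, 0.5000-0.8660i, 0.5000+0.8660i]
Zero-padded 7-point DFT provides frequency interpolation.

DFT_7([x, 0, ...]) = [-7, -2.5794+4.4884i, 1.1479+0.6482i, -2.0685-1.4777i, -2.0685+1.4777i, 1.1479-0.6482i, -2.5794-4.4884i]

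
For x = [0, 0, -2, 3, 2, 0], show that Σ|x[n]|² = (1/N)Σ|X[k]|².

Time domain:
Σ|x[n]|² = |0|² + |0|² + |-2|² + |3|² + |2|² + |0|² = 17.0000

Frequency domain:
(1/6)Σ|X[k]|² = (1/6)(|3|² + |-3.0000+3.4641i|² + |3.0000-3.4641i|² + |-3|² + |3.0000+3.4641i|² + |-3.0000-3.4641i|²) = (1/6)·102.0000 = 17.0000

Both sides agree, confirming Parseval's theorem.

Σ|x[n]|² = (1/N)Σ|X[k]|² = 17.0000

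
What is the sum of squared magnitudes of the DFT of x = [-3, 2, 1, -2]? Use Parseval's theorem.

Parseval: Σ|x[n]|² = (1/N)Σ|X[k]|², so Σ|X[k]|² = N·Σ|x[n]|² = 4·18.0000

Σ|X[k]|² = N·Σ|x[n]|² = 4·18.0000 = 72.0000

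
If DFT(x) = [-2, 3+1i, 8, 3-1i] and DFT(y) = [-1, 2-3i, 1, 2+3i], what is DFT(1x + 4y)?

By linearity: DFT(1x + 4y) = 1·DFT(x) + 4·DFT(y)
= 1·[-2, 3+1i, 8, 3-1i] + 4·[-1, 2-3i, 1, 2+3i]

Computing element-wise:
Z[0] = 1·(-2) + 4·(-1) = -6
Z[1] = 1·(3+1i) + 4·(2-3i) = 11-11i
Z[2] = 1·(8) + 4·(1) = 12
Z[3] = 1·(3-1i) + 4·(2+3i) = 11+11i

DFT(1x + 4y) = 1·X + 4·Y = [-6, 11-11i, 12, 11+11i]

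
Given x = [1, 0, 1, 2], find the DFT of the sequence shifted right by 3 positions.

Time shift by 3: X_shifted[k] = ω_4^(3k) · X[k]
Shifted x = [0, 1, 2, 1]

DFT(x[n-3]) = [4, -2, 0, -2]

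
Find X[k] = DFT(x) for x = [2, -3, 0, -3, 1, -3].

X[k] = Σ(n=0 to 5) x[n] · ω_6^(nk)
where ω_6 = e^(-2πi/6)

Computing each X[k]:
X[0] = -6
X[1] = 1.5000+0.8660i
X[2] = 1.5000-0.8660i
X[3] = 12
X[4] = 1.5000+0.8660i
X[5] = 1.5000-0.8660i

X = [-6, 1.5000+0.8660i, 1.5000-0.8660i, 12, 1.5000+0.8660i, 1.5000-0.8660i]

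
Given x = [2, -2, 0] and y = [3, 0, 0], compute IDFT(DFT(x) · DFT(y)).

(x ⊛ y)[n] = Σ(m=0 to 2) x[m] · y[(n-m) mod 3]

Computing each output sample:
(x ⊛ y)[0] = 6
(x ⊛ y)[1] = -6
(x ⊛ y)[2] = 0

x ⊛ y = [6, -6, 0]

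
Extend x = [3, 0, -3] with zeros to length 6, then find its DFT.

Original 3-point DFT: [0, 4.5000-2.5981i, 4.5000+2.5981i]
Zero-padded 6-point DFT provides frequency interpolation.

DFT_6([x, 0, ...]) = [0, 4.5000+2.5981i, 4.5000-2.5981i, 0, 4.5000+2.5981i, 4.5000-2.5981i]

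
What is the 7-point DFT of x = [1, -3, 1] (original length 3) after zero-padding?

Original 3-point DFT: [-1, 2.0000+3.4641i, 2.0000-3.4641i]
Zero-padded 7-point DFT provides frequency interpolation.

DFT_7([x, 0, ...]) = [-1, -1.0930+1.3706i, 0.7666+3.3587i, 4.3264+2.0835i, 4.3264-2.0835i, 0.7666-3.3587i, -1.0930-1.3706i]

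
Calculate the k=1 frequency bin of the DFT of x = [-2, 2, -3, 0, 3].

X[1] = Σ(n=0 to 4) x[n] · ω_5^(1n) where ω_5 = e^(-2πi/5)
= (-2)·ω_5^0 + (2)·ω_5^1 + (-3)·ω_5^2 + (0)·ω_5^3 + (3)·ω_5^4

X[1] = 1.9721+2.7144i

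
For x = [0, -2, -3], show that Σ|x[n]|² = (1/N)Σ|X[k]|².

Time domain:
Σ|x[n]|² = |0|² + |-2|² + |-3|² = 13.0000

Frequency domain:
(1/3)Σ|X[k]|² = (1/3)(|-5|² + |2.5000-0.8660i|² + |2.5000+0.8660i|²) = (1/3)·39.0000 = 13.0000

Both sides agree, confirming Parseval's theorem.

Σ|x[n]|² = (1/N)Σ|X[k]|² = 13.0000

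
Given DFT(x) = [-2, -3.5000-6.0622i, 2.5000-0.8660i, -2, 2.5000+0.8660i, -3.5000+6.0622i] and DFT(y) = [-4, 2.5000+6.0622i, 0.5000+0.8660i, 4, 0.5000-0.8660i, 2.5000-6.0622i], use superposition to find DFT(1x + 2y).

By linearity: DFT(1x + 2y) = 1·DFT(x) + 2·DFT(y)
= 1·[-2, -3.5000-6.0622i, 2.5000-0.8660i, -2, 2.5000+0.8660i, -3.5000+6.0622i] + 2·[-4, 2.5000+6.0622i, 0.5000+0.8660i, 4, 0.5000-0.8660i, 2.5000-6.0622i]

Computing element-wise:
Z[0] = 1·(-2) + 2·(-4) = -10
Z[1] = 1·(-3.5000-6.0622i) + 2·(2.5000+6.0622i) = 1.5000+6.0622i
Z[2] = 1·(2.5000-0.8660i) + 2·(0.5000+0.8660i) = 3.5000+0.8660i
Z[3] = 1·(-2) + 2·(4) = 6
Z[4] = 1·(2.5000+0.8660i) + 2·(0.5000-0.8660i) = 3.5000-0.8660i
Z[5] = 1·(-3.5000+6.0622i) + 2·(2.5000-6.0622i) = 1.5000-6.0622i

DFT(1x + 2y) = 1·X + 2·Y = [-10, 1.5000+6.0622i, 3.5000+0.8660i, 6, 3.5000-0.8660i, 1.5000-6.0622i]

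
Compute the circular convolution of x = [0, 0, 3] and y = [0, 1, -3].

(x ⊛ y)[n] = Σ(m=0 to 2) x[m] · y[(n-m) mod 3]

Computing each output sample:
(x ⊛ y)[0] = 3
(x ⊛ y)[1] = -9
(x ⊛ y)[2] = 0

x ⊛ y = [3, -9, 0]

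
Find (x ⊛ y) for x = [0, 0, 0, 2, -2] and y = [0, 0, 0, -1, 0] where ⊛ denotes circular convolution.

(x ⊛ y)[n] = Σ(m=0 to 4) x[m] · y[(n-m) mod 5]

Computing each output sample:
(x ⊛ y)[0] = 0
(x ⊛ y)[1] = -2
(x ⊛ y)[2] = 2
(x ⊛ y)[3] = 0
(x ⊛ y)[4] = 0

x ⊛ y = [0, -2, 2, 0, 0]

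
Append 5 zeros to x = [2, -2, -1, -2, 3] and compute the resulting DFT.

Original 5-point DFT: [0, 4.7361+4.1675i, 0.2639+3.8900i, 0.2639-3.8900i, 4.7361-4.1675i]
Zero-padded 10-point DFT provides frequency interpolation.

DFT_10([x, 0, ...]) = [0, -1.7361+2.2654i, 4.7361+4.1675i, 2.7361-2.7144i, 0.2639+3.8900i, 8, 0.2639-3.8900i, 2.7361+2.7144i, 4.7361-4.1675i, -1.7361-2.2654i]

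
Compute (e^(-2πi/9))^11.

Since ω_9^9 = 1, powers reduce modulo 9.
11 mod 9 = 2
So ω_9^11 = ω_9^2 = e^(-2πi·2/9)

ω_9^11 = ω_9^2 = 0.1736-0.9848i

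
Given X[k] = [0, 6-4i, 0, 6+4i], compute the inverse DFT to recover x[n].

x[n] = (1/4) Σ(k=0 to 3) X[k] · e^(2πikn/4)

Computing each x[n]:
x[0] = 3
x[1] = 2
x[2] = -3
x[3] = -2

x = [3, 2, -3, -2]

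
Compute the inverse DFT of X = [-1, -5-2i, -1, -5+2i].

x[n] = (1/4) Σ(k=0 to 3) X[k] · e^(2πikn/4)

Computing each x[n]:
x[0] = -3
x[1] = 1
x[2] = 2
x[3] = -1

x = [-3, 1, 2, -1]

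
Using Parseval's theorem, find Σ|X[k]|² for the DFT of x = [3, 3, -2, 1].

Parseval: Σ|x[n]|² = (1/N)Σ|X[k]|², so Σ|X[k]|² = N·Σ|x[n]|² = 4·23.0000

Σ|X[k]|² = N·Σ|x[n]|² = 4·23.0000 = 92.0000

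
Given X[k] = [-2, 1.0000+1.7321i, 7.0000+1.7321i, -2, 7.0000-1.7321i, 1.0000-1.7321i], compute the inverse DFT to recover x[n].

x[n] = (1/6) Σ(k=0 to 5) X[k] · e^(2πikn/6)

Computing each x[n]:
x[0] = 2
x[1] = -2
x[2] = -2
x[3] = 2
x[4] = -2
x[5] = 0

x = [2, -2, -2, 2, -2, 0]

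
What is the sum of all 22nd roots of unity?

Sum of all nth roots of unity equals 0 for n > 1 (geometric series with r ≠ 1).

0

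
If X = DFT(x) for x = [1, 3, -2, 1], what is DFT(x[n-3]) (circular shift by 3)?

Time shift by 3: X_shifted[k] = ω_4^(3k) · X[k]
Shifted x = [3, -2, 1, 1]

DFT(x[n-3]) = [3, 2+3i, 5, 2-3i]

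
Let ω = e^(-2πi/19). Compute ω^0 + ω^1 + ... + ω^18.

Sum of all nth roots of unity equals 0 for n > 1 (geometric series with r ≠ 1).

0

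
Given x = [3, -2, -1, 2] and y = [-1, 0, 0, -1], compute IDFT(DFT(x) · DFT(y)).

(x ⊛ y)[n] = Σ(m=0 to 3) x[m] · y[(n-m) mod 4]

Computing each output sample:
(x ⊛ y)[0] = -1
(x ⊛ y)[1] = 3
(x ⊛ y)[2] = -1
(x ⊛ y)[3] = -5

x ⊛ y = [-1, 3, -1, -5]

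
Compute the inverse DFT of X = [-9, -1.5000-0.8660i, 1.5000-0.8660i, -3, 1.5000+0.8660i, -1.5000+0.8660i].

x[n] = (1/6) Σ(k=0 to 5) X[k] · e^(2πikn/6)

Computing each x[n]:
x[0] = -2
x[1] = -1
x[2] = -2
x[3] = 0
x[4] = -2
x[5] = -2

x = [-2, -1, -2, 0, -2, -2]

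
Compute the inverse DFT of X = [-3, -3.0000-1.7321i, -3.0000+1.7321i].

x[n] = (1/3) Σ(k=0 to 2) X[k] · e^(2πikn/3)

Computing each x[n]:
x[0] = -3
x[1] = 1
x[2] = -1

x = [-3, 1, -1]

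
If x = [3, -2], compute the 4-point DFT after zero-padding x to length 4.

Original 2-point DFT: [1, 5]
Zero-padded 4-point DFT provides frequency interpolation.

DFT_4([x, 0, ...]) = [1, 3+2i, 5, 3-2i]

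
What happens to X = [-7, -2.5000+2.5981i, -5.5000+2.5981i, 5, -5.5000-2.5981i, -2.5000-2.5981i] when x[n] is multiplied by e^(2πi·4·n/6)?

Modulation property: DFT(ω_6^(-4n)·x[n]) = X[(k-4) mod 6], so circularly shift X by 4 positions.

X[k-4] = [-5.5000+2.5981i, 5, -5.5000-2.5981i, -2.5000-2.5981i, -7, -2.5000+2.5981i]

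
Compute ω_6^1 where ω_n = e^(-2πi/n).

ω_6^1 = e^(-2πi·1/6)
= cos(-2π·1/6) + i·sin(-2π·1/6)
= cos(-2π/6) + i·sin(-2π/6)

ω_6^1 = cos(-2π/6) + i·sin(-2π/6) = 0.5000-0.8660i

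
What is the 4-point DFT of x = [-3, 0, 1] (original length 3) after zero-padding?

Original 3-point DFT: [-2, -3.5000+0.8660i, -3.5000-0.8660i]
Zero-padded 4-point DFT provides frequency interpolation.

DFT_4([x, 0, ...]) = [-2, -4, -2, -4]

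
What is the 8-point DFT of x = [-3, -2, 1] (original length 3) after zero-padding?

Original 3-point DFT: [-4, -2.5000+2.5981i, -2.5000-2.5981i]
Zero-padded 8-point DFT provides frequency interpolation.

DFT_8([x, 0, ...]) = [-4, -4.4142+0.4142i, -4+2i, -1.5858+2.4142i, 0, -1.5858-2.4142i, -4-2i, -4.4142-0.4142i]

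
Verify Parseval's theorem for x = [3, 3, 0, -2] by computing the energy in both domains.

Time domain:
Σ|x[n]|² = |3|² + |3|² + |0|² + |-2|² = 22.0000

Frequency domain:
(1/4)Σ|X[k]|² = (1/4)(|4|² + |3-5i|² + |2|² + |3+5i|²) = (1/4)·88.0000 = 22.0000

Both sides agree, confirming Parseval's theorem.

Σ|x[n]|² = (1/N)Σ|X[k]|² = 22.0000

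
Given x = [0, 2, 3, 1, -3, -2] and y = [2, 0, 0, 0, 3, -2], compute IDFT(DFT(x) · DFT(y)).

(x ⊛ y)[n] = Σ(m=0 to 5) x[m] · y[(n-m) mod 6]

Computing each output sample:
(x ⊛ y)[0] = 5
(x ⊛ y)[1] = 1
(x ⊛ y)[2] = -5
(x ⊛ y)[3] = 2
(x ⊛ y)[4] = -2
(x ⊛ y)[5] = 2

x ⊛ y = [5, 1, -5, 2, -2, 2]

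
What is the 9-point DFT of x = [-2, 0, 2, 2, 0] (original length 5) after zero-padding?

Original 5-point DFT: [2, -5.2361, -0.7639, -0.7639, -5.2361]
Zero-padded 9-point DFT provides frequency interpolation.

DFT_9([x, 0, ...]) = [2, -2.6527-3.7017i, -4.8794+1.0480i, -1.0000+1.7321i, -1.4679-0.4465i, -1.4679+0.4465i, -1.0000-1.7321i, -4.8794-1.0480i, -2.6527+3.7017i]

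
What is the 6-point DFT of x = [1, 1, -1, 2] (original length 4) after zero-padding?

Original 4-point DFT: [3, 2+1i, -3, 2-1i]
Zero-padded 6-point DFT provides frequency interpolation.

DFT_6([x, 0, ...]) = [3, 0, 3.0000-1.7321i, -3, 3.0000+1.7321i, 0]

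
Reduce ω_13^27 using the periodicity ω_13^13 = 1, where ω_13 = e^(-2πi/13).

Since ω_13^13 = 1, powers reduce modulo 13.
27 mod 13 = 1
So ω_13^27 = ω_13^1 = e^(-2πi·1/13)

ω_13^27 = ω_13^1 = 0.8855-0.4647i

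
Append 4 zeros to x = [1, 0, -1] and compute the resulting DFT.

Original 3-point DFT: [0, 1.5000-0.8660i, 1.5000+0.8660i]
Zero-padded 7-point DFT provides frequency interpolation.

DFT_7([x, 0, ...]) = [0, 1.2225+0.9749i, 1.9010-0.4339i, 0.3765-0.7818i, 0.3765+0.7818i, 1.9010+0.4339i, 1.2225-0.9749i]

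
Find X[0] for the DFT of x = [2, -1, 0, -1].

X[0] = Σ(n=0 to 3) x[n] · ω_4^0 = Σ x[n]
= (2) + (-1) + (0) + (-1)

X[0] = 0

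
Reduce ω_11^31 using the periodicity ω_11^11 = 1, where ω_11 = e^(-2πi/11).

Since ω_11^11 = 1, powers reduce modulo 11.
31 mod 11 = 9
So ω_11^31 = ω_11^9 = e^(-2πi·9/11)

ω_11^31 = ω_11^9 = 0.4154+0.9096i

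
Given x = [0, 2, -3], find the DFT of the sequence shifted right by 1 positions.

Time shift by 1: X_shifted[k] = ω_3^(1k) · X[k]
Shifted x = [-3, 0, 2]

DFT(x[n-1]) = [-1, -4.0000+1.7321i, -4.0000-1.7321i]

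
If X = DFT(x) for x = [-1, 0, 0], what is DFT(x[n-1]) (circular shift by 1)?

Time shift by 1: X_shifted[k] = ω_3^(1k) · X[k]
Shifted x = [0, -1, 0]

DFT(x[n-1]) = [-1, 0.5000+0.8660i, 0.5000-0.8660i]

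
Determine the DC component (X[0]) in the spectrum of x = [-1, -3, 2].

X[0] = Σ(n=0 to 2) x[n] · ω_3^0 = Σ x[n]
= (-1) + (-3) + (2)

X[0] = -2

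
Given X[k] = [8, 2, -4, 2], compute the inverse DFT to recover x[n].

x[n] = (1/4) Σ(k=0 to 3) X[k] · e^(2πikn/4)

Computing each x[n]:
x[0] = 2
x[1] = 3
x[2] = 0
x[3] = 3

x = [2, 3, 0, 3]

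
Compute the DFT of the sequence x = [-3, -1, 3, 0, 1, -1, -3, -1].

X[k] = Σ(n=0 to 7) x[n] · ω_8^(nk)
where ω_8 = e^(-2πi/8)

Computing each X[k]:
X[0] = -5
X[1] = -4.7071-6.7071i
X[2] = -2+1i
X[3] = -3.2929+5.2929i
X[4] = 1
X[5] = -3.2929-5.2929i
X[6] = -2-1i
X[7] = -4.7071+6.7071i

X = [-5, -4.7071-6.7071i, -2+1i, -3.2929+5.2929i, 1, -3.2929-5.2929i, -2-1i, -4.7071+6.7071i]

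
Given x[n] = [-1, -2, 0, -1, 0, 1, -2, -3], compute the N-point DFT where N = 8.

X[k] = Σ(n=0 to 7) x[n] · ω_8^(nk)
where ω_8 = e^(-2πi/8)

Computing each X[k]:
X[0] = -8
X[1] = -4.5355-1.2929i
X[2] = 1-3i
X[3] = 2.5355+2.7071i
X[4] = 2
X[5] = 2.5355-2.7071i
X[6] = 1+3i
X[7] = -4.5355+1.2929i

X = [-8, -4.5355-1.2929i, 1-3i, 2.5355+2.7071i, 2, 2.5355-2.7071i, 1+3i, -4.5355+1.2929i]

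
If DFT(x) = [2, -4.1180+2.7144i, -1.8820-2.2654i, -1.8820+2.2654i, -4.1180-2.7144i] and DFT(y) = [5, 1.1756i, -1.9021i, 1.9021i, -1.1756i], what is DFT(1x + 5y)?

By linearity: DFT(1x + 5y) = 1·DFT(x) + 5·DFT(y)
= 1·[2, -4.1180+2.7144i, -1.8820-2.2654i, -1.8820+2.2654i, -4.1180-2.7144i] + 5·[5, 1.1756i, -1.9021i, 1.9021i, -1.1756i]

Computing element-wise:
Z[0] = 1·(2) + 5·(5) = 27
Z[1] = 1·(-4.1180+2.7144i) + 5·(1.1756i) = -4.1180+8.5924i
Z[2] = 1·(-1.8820-2.2654i) + 5·(-1.9021i) = -1.8820-11.7759i
Z[3] = 1·(-1.8820+2.2654i) + 5·(1.9021i) = -1.8820+11.7759i
Z[4] = 1·(-4.1180-2.7144i) + 5·(-1.1756i) = -4.1180-8.5924i

DFT(1x + 5y) = 1·X + 5·Y = [27, -4.1180+8.5924i, -1.8820-11.7759i, -1.8820+11.7759i, -4.1180-8.5924i]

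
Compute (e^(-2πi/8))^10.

Since ω_8^8 = 1, powers reduce modulo 8.
10 mod 8 = 2
So ω_8^10 = ω_8^2 = e^(-2πi·2/8)

ω_8^10 = ω_8^2 = -1i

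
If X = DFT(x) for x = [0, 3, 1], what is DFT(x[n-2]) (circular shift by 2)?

Time shift by 2: X_shifted[k] = ω_3^(2k) · X[k]
Shifted x = [3, 1, 0]

DFT(x[n-2]) = [4, 2.5000-0.8660i, 2.5000+0.8660i]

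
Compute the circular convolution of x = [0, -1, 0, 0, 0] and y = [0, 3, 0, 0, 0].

(x ⊛ y)[n] = Σ(m=0 to 4) x[m] · y[(n-m) mod 5]

Computing each output sample:
(x ⊛ y)[0] = 0
(x ⊛ y)[1] = 0
(x ⊛ y)[2] = -3
(x ⊛ y)[3] = 0
(x ⊛ y)[4] = 0

x ⊛ y = [0, 0, -3, 0, 0]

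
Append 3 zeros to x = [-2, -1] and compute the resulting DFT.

Original 2-point DFT: [-3, -1]
Zero-padded 5-point DFT provides frequency interpolation.

DFT_5([x, 0, ...]) = [-3, -2.3090+0.9511i, -1.1910+0.5878i, -1.1910-0.5878i, -2.3090-0.9511i]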